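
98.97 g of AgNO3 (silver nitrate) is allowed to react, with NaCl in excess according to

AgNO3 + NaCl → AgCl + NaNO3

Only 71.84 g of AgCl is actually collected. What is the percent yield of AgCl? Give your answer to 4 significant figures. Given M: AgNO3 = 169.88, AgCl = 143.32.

86.04 %

n(AgNO3) = 98.970 g / 169.88 g/mol = 0.58259 mol.
From the equation the AgNO3:AgCl mole ratio is 1:1, so n(AgCl) = 0.58259 × 1/1 = 0.58259 mol.
Mass of AgCl = 0.58259 mol × 143.32 g/mol = 83.496 g.
This is the theoretical yield. Percent yield = 71.84 g / 83.496 g × 100% = 86.040%.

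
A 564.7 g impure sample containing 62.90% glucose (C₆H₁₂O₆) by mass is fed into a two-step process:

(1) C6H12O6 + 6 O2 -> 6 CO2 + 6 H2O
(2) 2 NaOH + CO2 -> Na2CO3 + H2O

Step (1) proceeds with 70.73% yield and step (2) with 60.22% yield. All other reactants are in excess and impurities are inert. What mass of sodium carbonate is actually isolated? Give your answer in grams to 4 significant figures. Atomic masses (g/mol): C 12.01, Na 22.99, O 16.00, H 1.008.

534.0 g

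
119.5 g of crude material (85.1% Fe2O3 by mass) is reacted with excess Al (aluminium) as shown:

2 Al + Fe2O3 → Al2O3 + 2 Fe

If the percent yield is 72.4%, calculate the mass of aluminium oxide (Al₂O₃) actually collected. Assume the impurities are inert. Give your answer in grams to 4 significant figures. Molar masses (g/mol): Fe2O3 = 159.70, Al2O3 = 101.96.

Pure Fe2O3 available = 119.5 g × 0.851 = 101.69 g.
n(Fe2O3) = 101.69 g / 159.70 g/mol = 0.63678 mol.
From the equation the Fe2O3:Al2O3 mole ratio is 1:1, so n(Al2O3) = 0.63678 × 1/1 = 0.63678 mol.
Mass of Al2O3 = 0.63678 mol × 101.96 g/mol = 64.927 g.
Actual mass collected = 64.927 g × 0.724 = 47.007 g.

47.01 g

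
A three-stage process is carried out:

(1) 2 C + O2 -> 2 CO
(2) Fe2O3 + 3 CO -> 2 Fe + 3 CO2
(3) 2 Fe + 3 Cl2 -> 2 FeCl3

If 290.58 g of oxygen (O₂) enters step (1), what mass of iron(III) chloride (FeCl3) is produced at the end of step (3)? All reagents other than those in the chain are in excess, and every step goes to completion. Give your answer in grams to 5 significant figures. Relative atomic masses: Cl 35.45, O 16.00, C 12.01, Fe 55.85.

M(O2) = 2(16.00) = 32.00 g/mol.
M(FeCl3) = 55.85 + 3(35.45) = 162.20 g/mol.
n(O2) = 290.58 / 32.00 = 9.08062 mol.
Reaction (1): O2→CO ratio 1:2 ⇒ n(CO) = 18.1612 mol.
Reaction (2): CO→Fe ratio 3:2 ⇒ n(Fe) = 12.1075 mol.
Reaction (3): Fe→FeCl3 ratio 2:2 ⇒ n(FeCl3) = 12.1075 mol.
Mass of FeCl3 = 12.1075 × 162.20 = 1963.84 g.

1963.8 g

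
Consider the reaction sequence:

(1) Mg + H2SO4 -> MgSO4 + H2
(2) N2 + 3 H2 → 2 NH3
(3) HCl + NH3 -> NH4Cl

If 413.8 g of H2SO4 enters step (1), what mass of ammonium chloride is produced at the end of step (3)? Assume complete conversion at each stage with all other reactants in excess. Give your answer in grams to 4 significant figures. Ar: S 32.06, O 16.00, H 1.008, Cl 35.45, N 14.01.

150.5 g

M(H2SO4) = 2(1.008) + 32.06 + 4(16.00) = 98.076 g/mol.
M(NH4Cl) = 14.01 + 4(1.008) + 35.45 = 53.492 g/mol.
n(H2SO4) = 413.8 / 98.076 = 4.2192 mol.
Reaction (1): H2SO4→H2 ratio 1:1 ⇒ n(H2) = 4.2192 mol.
Reaction (2): H2→NH3 ratio 3:2 ⇒ n(NH3) = 2.8128 mol.
Reaction (3): NH3→NH4Cl ratio 1:1 ⇒ n(NH4Cl) = 2.8128 mol.
Mass of NH4Cl = 2.8128 × 53.492 = 150.46 g.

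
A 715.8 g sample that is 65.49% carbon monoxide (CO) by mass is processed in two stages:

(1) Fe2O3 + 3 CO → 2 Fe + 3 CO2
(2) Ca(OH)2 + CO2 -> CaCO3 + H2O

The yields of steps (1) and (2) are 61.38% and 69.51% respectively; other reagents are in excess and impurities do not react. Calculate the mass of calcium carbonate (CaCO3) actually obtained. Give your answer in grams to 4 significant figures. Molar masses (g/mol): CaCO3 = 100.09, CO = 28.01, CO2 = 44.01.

714.7 g

Pure CO = 715.8 × 0.6549 = 468.78 g.
n(CO) = 468.78 / 28.01 = 16.736 mol.
Step 1 (CO:CO2 = 3:3): theoretical n(CO2) = 16.736 mol; at 61.38% yield, n(CO2) = 10.273 mol.
Step 2 (CO2:CaCO3 = 1:1): theoretical n(CaCO3) = 10.273 mol, so theoretical mass = 10.273 × 100.09 = 1028.2 g.
At 69.51% yield, actual mass of CaCO3 = 1028.2 × 0.6951 = 714.69 g.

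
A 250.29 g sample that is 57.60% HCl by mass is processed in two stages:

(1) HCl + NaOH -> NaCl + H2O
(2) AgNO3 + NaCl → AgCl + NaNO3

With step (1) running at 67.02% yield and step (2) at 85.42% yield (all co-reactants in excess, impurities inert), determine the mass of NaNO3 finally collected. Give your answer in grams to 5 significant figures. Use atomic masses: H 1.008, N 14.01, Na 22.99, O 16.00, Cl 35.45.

Pure HCl = 250.29 × 0.5760 = 144.167 g.
M(HCl) = 1.008 + 35.45 = 36.458 g/mol.
M(NaNO3) = 22.99 + 14.01 + 3(16.00) = 85.00 g/mol.
n(HCl) = 144.167 / 36.458 = 3.95433 mol.
Step 1 (HCl:NaCl = 1:1): theoretical n(NaCl) = 3.95433 mol; at 67.02% yield, n(NaCl) = 2.65019 mol.
Step 2 (NaCl:NaNO3 = 1:1): theoretical n(NaNO3) = 2.65019 mol, so theoretical mass = 2.65019 × 85.00 = 225.266 g.
At 85.42% yield, actual mass of NaNO3 = 225.266 × 0.8542 = 192.423 g.

192.42 g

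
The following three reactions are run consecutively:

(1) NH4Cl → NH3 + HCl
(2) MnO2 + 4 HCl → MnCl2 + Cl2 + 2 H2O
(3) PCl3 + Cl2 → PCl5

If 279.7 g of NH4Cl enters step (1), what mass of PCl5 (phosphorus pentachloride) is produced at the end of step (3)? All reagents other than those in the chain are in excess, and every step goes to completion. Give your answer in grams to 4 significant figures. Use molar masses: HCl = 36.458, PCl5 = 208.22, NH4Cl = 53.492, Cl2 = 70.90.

272.2 g

n(NH4Cl) = 279.7 / 53.492 = 5.2288 mol.
Reaction (1): NH4Cl→HCl ratio 1:1 ⇒ n(HCl) = 5.2288 mol.
Reaction (2): HCl→Cl2 ratio 4:1 ⇒ n(Cl2) = 1.3072 mol.
Reaction (3): Cl2→PCl5 ratio 1:1 ⇒ n(PCl5) = 1.3072 mol.
Mass of PCl5 = 1.3072 × 208.22 = 272.19 g.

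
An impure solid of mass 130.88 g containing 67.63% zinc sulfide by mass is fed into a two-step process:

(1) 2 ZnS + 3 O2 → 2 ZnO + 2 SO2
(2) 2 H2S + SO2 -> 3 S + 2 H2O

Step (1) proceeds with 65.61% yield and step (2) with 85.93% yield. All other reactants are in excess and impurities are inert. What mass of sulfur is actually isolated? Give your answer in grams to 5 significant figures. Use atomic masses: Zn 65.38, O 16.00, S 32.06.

49.258 g

Pure ZnS = 130.88 × 0.6763 = 88.5141 g.
M(ZnS) = 65.38 + 32.06 = 97.44 g/mol.
M(S) = 32.06 g/mol.
n(ZnS) = 88.5141 / 97.44 = 0.908396 mol.
Step 1 (ZnS:SO2 = 2:2): theoretical n(SO2) = 0.908396 mol; at 65.61% yield, n(SO2) = 0.595999 mol.
Step 2 (SO2:S = 1:3): theoretical n(S) = 1.78800 mol, so theoretical mass = 1.78800 × 32.06 = 57.3232 g.
At 85.93% yield, actual mass of S = 57.3232 × 0.8593 = 49.2578 g.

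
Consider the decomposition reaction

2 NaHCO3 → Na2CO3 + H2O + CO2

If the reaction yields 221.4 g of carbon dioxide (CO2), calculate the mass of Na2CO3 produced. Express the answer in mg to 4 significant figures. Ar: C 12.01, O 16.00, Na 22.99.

M(CO2) = 12.01 + 2(16.00) = 44.01 g/mol.
M(Na2CO3) = 2(22.99) + 12.01 + 3(16.00) = 105.99 g/mol.
n(CO2) = 221.40 g / 44.01 g/mol = 5.0307 mol.
From the equation the CO2:Na2CO3 mole ratio is 1:1, so n(Na2CO3) = 5.0307 × 1/1 = 5.0307 mol.
Mass of Na2CO3 = 5.0307 mol × 105.99 g/mol = 533.20 g.
Converting to mg: 533.20 g = 533200 mg.

533200 mg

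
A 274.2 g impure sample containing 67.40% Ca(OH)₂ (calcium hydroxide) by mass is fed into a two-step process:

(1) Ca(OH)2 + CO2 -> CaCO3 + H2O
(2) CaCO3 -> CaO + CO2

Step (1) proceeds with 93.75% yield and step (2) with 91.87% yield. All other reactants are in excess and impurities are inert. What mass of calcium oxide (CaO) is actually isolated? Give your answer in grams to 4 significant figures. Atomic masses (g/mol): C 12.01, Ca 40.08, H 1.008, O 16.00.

120.5 g

Pure Ca(OH)2 = 274.2 × 0.6740 = 184.81 g.
M(Ca(OH)2) = 40.08 + 2(16.00) + 2(1.008) = 74.096 g/mol.
M(CaO) = 40.08 + 16.00 = 56.08 g/mol.
n(Ca(OH)2) = 184.81 / 74.096 = 2.4942 mol.
Step 1 (Ca(OH)2:CaCO3 = 1:1): theoretical n(CaCO3) = 2.4942 mol; at 93.75% yield, n(CaCO3) = 2.3383 mol.
Step 2 (CaCO3:CaO = 1:1): theoretical n(CaO) = 2.3383 mol, so theoretical mass = 2.3383 × 56.08 = 131.13 g.
At 91.87% yield, actual mass of CaO = 131.13 × 0.9187 = 120.47 g.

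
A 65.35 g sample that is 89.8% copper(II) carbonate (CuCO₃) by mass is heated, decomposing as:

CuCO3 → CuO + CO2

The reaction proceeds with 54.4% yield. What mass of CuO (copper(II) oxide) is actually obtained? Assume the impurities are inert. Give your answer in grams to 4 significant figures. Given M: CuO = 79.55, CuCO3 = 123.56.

Pure CuCO3 available = 65.35 g × 0.898 = 58.684 g.
n(CuCO3) = 58.684 g / 123.56 g/mol = 0.47495 mol.
From the equation the CuCO3:CuO mole ratio is 1:1, so n(CuO) = 0.47495 × 1/1 = 0.47495 mol.
Mass of CuO = 0.47495 mol × 79.55 g/mol = 37.782 g.
Actual mass collected = 37.782 g × 0.544 = 20.553 g.

20.55 g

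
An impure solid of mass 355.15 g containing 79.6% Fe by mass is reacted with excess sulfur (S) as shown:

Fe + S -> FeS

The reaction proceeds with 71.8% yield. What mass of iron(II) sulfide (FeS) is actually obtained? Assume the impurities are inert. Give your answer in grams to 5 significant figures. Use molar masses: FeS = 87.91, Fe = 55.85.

Pure Fe available = 355.15 g × 0.796 = 282.699 g.
n(Fe) = 282.699 g / 55.85 g/mol = 5.06176 mol.
From the equation the Fe:FeS mole ratio is 1:1, so n(FeS) = 5.06176 × 1/1 = 5.06176 mol.
Mass of FeS = 5.06176 mol × 87.91 g/mol = 444.979 g.
Actual mass collected = 444.979 g × 0.718 = 319.495 g.

319.50 g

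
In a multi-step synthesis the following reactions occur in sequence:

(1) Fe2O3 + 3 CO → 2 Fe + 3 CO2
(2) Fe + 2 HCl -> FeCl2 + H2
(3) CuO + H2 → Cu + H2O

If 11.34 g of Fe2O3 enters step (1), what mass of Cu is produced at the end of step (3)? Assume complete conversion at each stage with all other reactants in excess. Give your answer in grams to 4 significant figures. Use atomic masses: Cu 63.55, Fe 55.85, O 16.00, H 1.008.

M(Fe2O3) = 2(55.85) + 3(16.00) = 159.70 g/mol.
M(Cu) = 63.55 g/mol.
n(Fe2O3) = 11.34 / 159.70 = 0.071008 mol.
Reaction (1): Fe2O3→Fe ratio 1:2 ⇒ n(Fe) = 0.14202 mol.
Reaction (2): Fe→H2 ratio 1:1 ⇒ n(H2) = 0.14202 mol.
Reaction (3): H2→Cu ratio 1:1 ⇒ n(Cu) = 0.14202 mol.
Mass of Cu = 0.14202 × 63.55 = 9.0251 g.

9.025 g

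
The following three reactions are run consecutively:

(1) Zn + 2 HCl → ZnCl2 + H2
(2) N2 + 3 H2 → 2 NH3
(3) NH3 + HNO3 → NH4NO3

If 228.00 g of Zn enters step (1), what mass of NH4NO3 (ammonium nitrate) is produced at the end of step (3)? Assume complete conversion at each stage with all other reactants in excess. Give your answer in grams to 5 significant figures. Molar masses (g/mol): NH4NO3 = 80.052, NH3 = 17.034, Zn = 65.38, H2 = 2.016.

186.11 g

n(Zn) = 228.00 / 65.38 = 3.48730 mol.
Reaction (1): Zn→H2 ratio 1:1 ⇒ n(H2) = 3.48730 mol.
Reaction (2): H2→NH3 ratio 3:2 ⇒ n(NH3) = 2.32487 mol.
Reaction (3): NH3→NH4NO3 ratio 1:1 ⇒ n(NH4NO3) = 2.32487 mol.
Mass of NH4NO3 = 2.32487 × 80.052 = 186.110 g.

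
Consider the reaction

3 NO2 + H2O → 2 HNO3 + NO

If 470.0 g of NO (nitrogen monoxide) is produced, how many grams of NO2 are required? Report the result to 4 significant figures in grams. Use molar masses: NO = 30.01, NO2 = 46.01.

2162 g

n(NO) = 470.00 g / 30.01 g/mol = 15.661 mol.
From the equation the NO:NO2 mole ratio is 1:3, so n(NO2) = 15.661 × 3/1 = 46.984 mol.
Mass of NO2 = 46.984 mol × 46.01 g/mol = 2161.7 g.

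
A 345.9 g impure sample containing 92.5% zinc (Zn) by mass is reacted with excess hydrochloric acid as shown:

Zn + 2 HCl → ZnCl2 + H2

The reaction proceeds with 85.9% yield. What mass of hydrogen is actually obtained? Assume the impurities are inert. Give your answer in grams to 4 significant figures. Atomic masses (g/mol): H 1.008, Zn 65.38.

8.475 g

Pure Zn available = 345.9 g × 0.925 = 319.96 g.
M(Zn) = 65.38 g/mol.
M(H2) = 2(1.008) = 2.016 g/mol.
n(Zn) = 319.96 g / 65.38 g/mol = 4.8938 mol.
From the equation the Zn:H2 mole ratio is 1:1, so n(H2) = 4.8938 × 1/1 = 4.8938 mol.
Mass of H2 = 4.8938 mol × 2.016 g/mol = 9.8659 g.
Actual mass collected = 9.8659 g × 0.859 = 8.4748 g.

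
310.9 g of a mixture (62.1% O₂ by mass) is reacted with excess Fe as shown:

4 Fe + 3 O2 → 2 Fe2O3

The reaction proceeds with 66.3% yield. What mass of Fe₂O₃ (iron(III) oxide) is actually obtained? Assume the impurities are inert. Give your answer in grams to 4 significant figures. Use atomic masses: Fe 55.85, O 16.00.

Pure O2 available = 310.9 g × 0.621 = 193.07 g.
M(O2) = 2(16.00) = 32.00 g/mol.
M(Fe2O3) = 2(55.85) + 3(16.00) = 159.70 g/mol.
n(O2) = 193.07 g / 32.00 g/mol = 6.0334 mol.
From the equation the O2:Fe2O3 mole ratio is 3:2, so n(Fe2O3) = 6.0334 × 2/3 = 4.0223 mol.
Mass of Fe2O3 = 4.0223 mol × 159.70 g/mol = 642.36 g.
Actual mass collected = 642.36 g × 0.663 = 425.88 g.

425.9 g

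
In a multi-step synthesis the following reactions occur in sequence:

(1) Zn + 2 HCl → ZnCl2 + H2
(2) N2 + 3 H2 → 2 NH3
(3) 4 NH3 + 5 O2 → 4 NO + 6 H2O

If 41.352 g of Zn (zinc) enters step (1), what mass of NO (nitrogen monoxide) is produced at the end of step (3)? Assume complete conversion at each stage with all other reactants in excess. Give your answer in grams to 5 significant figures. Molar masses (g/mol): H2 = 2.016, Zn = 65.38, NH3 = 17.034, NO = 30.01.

n(Zn) = 41.352 / 65.38 = 0.632487 mol.
Reaction (1): Zn→H2 ratio 1:1 ⇒ n(H2) = 0.632487 mol.
Reaction (2): H2→NH3 ratio 3:2 ⇒ n(NH3) = 0.421658 mol.
Reaction (3): NH3→NO ratio 4:4 ⇒ n(NO) = 0.421658 mol.
Mass of NO = 0.421658 × 30.01 = 12.6540 g.

12.654 g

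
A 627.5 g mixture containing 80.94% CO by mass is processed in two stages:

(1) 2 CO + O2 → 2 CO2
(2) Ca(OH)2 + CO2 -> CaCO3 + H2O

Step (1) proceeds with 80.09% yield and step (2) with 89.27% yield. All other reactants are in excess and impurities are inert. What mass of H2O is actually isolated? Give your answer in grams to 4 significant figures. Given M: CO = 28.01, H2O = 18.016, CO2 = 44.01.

Pure CO = 627.5 × 0.8094 = 507.90 g.
n(CO) = 507.90 / 28.01 = 18.133 mol.
Step 1 (CO:CO2 = 2:2): theoretical n(CO2) = 18.133 mol; at 80.09% yield, n(CO2) = 14.523 mol.
Step 2 (CO2:H2O = 1:1): theoretical n(H2O) = 14.523 mol, so theoretical mass = 14.523 × 18.016 = 261.64 g.
At 89.27% yield, actual mass of H2O = 261.64 × 0.8927 = 233.56 g.

233.6 g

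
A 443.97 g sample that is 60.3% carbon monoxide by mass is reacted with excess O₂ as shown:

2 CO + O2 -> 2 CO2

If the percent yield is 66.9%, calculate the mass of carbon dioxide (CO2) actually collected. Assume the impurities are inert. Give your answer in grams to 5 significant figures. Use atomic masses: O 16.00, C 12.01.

Pure CO available = 443.97 g × 0.603 = 267.714 g.
M(CO) = 12.01 + 16.00 = 28.01 g/mol.
M(CO2) = 12.01 + 2(16.00) = 44.01 g/mol.
n(CO) = 267.714 g / 28.01 g/mol = 9.55780 mol.
From the equation the CO:CO2 mole ratio is 2:2, so n(CO2) = 9.55780 × 2/2 = 9.55780 mol.
Mass of CO2 = 9.55780 mol × 44.01 g/mol = 420.639 g.
Actual mass collected = 420.639 g × 0.669 = 281.407 g.

281.41 g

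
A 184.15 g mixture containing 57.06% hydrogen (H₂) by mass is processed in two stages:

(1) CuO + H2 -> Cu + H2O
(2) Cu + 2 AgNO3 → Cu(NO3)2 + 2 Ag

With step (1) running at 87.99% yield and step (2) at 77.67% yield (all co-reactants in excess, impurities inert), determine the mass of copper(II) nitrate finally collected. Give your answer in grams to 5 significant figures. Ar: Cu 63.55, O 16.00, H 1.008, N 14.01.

Pure H2 = 184.15 × 0.5706 = 105.076 g.
M(H2) = 2(1.008) = 2.016 g/mol.
M(Cu(NO3)2) = 63.55 + 2(14.01) + 6(16.00) = 187.57 g/mol.
n(H2) = 105.076 / 2.016 = 52.1210 mol.
Step 1 (H2:Cu = 1:1): theoretical n(Cu) = 52.1210 mol; at 87.99% yield, n(Cu) = 45.8613 mol.
Step 2 (Cu:Cu(NO3)2 = 1:1): theoretical n(Cu(NO3)2) = 45.8613 mol, so theoretical mass = 45.8613 × 187.57 = 8602.20 g.
At 77.67% yield, actual mass of Cu(NO3)2 = 8602.20 × 0.7767 = 6681.33 g.

6681.3 g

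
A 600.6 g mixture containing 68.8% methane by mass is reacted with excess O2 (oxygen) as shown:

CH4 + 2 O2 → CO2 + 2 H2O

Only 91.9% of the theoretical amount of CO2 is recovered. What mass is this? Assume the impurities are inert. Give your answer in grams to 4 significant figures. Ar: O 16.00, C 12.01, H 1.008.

Pure CH4 available = 600.6 g × 0.688 = 413.21 g.
M(CH4) = 12.01 + 4(1.008) = 16.042 g/mol.
M(CO2) = 12.01 + 2(16.00) = 44.01 g/mol.
n(CH4) = 413.21 g / 16.042 g/mol = 25.758 mol.
From the equation the CH4:CO2 mole ratio is 1:1, so n(CO2) = 25.758 × 1/1 = 25.758 mol.
Mass of CO2 = 25.758 mol × 44.01 g/mol = 1133.6 g.
Actual mass collected = 1133.6 g × 0.919 = 1041.8 g.

1042 g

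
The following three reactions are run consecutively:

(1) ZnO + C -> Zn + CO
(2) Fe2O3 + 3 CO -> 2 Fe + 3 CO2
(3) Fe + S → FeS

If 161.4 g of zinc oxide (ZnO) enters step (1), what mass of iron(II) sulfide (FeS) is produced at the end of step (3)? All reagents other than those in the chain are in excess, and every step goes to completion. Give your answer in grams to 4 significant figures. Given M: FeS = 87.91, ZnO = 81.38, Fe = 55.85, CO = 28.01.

n(ZnO) = 161.4 / 81.38 = 1.9833 mol.
Reaction (1): ZnO→CO ratio 1:1 ⇒ n(CO) = 1.9833 mol.
Reaction (2): CO→Fe ratio 3:2 ⇒ n(Fe) = 1.3222 mol.
Reaction (3): Fe→FeS ratio 1:1 ⇒ n(FeS) = 1.3222 mol.
Mass of FeS = 1.3222 × 87.91 = 116.23 g.

116.2 g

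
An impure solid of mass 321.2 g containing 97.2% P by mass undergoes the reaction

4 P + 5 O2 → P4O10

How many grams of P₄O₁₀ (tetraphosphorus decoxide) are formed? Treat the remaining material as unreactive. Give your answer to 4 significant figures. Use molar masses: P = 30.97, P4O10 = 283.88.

Mass of pure P = 321.2 g × 0.972 = 312.21 g.
n(P) = 312.21 g / 30.97 g/mol = 10.081 mol.
From the equation the P:P4O10 mole ratio is 4:1, so n(P4O10) = 10.081 × 1/4 = 2.5202 mol.
Mass of P4O10 = 2.5202 mol × 283.88 g/mol = 715.44 g.

715.4 g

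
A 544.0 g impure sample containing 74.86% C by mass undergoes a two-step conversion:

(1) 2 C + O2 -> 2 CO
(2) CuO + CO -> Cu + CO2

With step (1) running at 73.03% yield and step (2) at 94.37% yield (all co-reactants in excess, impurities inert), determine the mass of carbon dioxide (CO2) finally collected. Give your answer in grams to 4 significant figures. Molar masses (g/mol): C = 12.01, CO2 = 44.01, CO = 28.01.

1028 g

Pure C = 544.0 × 0.7486 = 407.24 g.
n(C) = 407.24 / 12.01 = 33.908 mol.
Step 1 (C:CO = 2:2): theoretical n(CO) = 33.908 mol; at 73.03% yield, n(CO) = 24.763 mol.
Step 2 (CO:CO2 = 1:1): theoretical n(CO2) = 24.763 mol, so theoretical mass = 24.763 × 44.01 = 1089.8 g.
At 94.37% yield, actual mass of CO2 = 1089.8 × 0.9437 = 1028.5 g.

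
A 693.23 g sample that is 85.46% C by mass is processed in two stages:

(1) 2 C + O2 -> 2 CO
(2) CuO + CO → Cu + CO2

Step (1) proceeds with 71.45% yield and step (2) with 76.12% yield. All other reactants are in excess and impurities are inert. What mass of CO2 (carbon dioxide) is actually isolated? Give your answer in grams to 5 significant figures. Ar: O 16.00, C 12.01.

Pure C = 693.23 × 0.8546 = 592.434 g.
M(C) = 12.01 g/mol.
M(CO2) = 12.01 + 2(16.00) = 44.01 g/mol.
n(C) = 592.434 / 12.01 = 49.3284 mol.
Step 1 (C:CO = 2:2): theoretical n(CO) = 49.3284 mol; at 71.45% yield, n(CO) = 35.2452 mol.
Step 2 (CO:CO2 = 1:1): theoretical n(CO2) = 35.2452 mol, so theoretical mass = 35.2452 × 44.01 = 1551.14 g.
At 76.12% yield, actual mass of CO2 = 1551.14 × 0.7612 = 1180.73 g.

1180.7 g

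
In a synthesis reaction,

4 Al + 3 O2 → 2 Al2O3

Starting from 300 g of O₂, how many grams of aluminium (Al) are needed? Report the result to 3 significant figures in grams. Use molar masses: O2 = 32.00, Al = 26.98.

n(O2) = 300.0 g / 32.00 g/mol = 9.375 mol.
From the equation the O2:Al mole ratio is 3:4, so n(Al) = 9.375 × 4/3 = 12.50 mol.
Mass of Al = 12.50 mol × 26.98 g/mol = 337.2 g.

337 g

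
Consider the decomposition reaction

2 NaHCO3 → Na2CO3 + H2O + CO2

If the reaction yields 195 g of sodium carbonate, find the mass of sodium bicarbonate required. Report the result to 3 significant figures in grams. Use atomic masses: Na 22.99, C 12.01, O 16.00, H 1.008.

309 g

M(Na2CO3) = 2(22.99) + 12.01 + 3(16.00) = 105.99 g/mol.
M(NaHCO3) = 22.99 + 1.008 + 12.01 + 3(16.00) = 84.008 g/mol.
n(Na2CO3) = 195.0 g / 105.99 g/mol = 1.840 mol.
From the equation the Na2CO3:NaHCO3 mole ratio is 1:2, so n(NaHCO3) = 1.840 × 2/1 = 3.680 mol.
Mass of NaHCO3 = 3.680 mol × 84.008 g/mol = 309.1 g.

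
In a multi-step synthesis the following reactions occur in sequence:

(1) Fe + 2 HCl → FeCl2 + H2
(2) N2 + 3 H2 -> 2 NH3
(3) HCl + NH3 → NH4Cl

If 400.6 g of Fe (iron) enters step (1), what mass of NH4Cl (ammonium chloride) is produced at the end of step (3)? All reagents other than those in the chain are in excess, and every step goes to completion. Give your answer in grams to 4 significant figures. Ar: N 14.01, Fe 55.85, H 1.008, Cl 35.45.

255.8 g

M(Fe) = 55.85 g/mol.
M(NH4Cl) = 14.01 + 4(1.008) + 35.45 = 53.492 g/mol.
n(Fe) = 400.6 / 55.85 = 7.1728 mol.
Reaction (1): Fe→H2 ratio 1:1 ⇒ n(H2) = 7.1728 mol.
Reaction (2): H2→NH3 ratio 3:2 ⇒ n(NH3) = 4.7819 mol.
Reaction (3): NH3→NH4Cl ratio 1:1 ⇒ n(NH4Cl) = 4.7819 mol.
Mass of NH4Cl = 4.7819 × 53.492 = 255.79 g.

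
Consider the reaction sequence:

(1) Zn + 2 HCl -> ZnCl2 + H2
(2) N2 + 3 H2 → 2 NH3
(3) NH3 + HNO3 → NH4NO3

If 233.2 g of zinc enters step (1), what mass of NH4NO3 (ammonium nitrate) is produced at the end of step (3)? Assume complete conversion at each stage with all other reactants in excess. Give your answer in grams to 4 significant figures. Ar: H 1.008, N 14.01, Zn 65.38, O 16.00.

190.4 g

M(Zn) = 65.38 g/mol.
M(NH4NO3) = 2(14.01) + 4(1.008) + 3(16.00) = 80.052 g/mol.
n(Zn) = 233.2 / 65.38 = 3.5668 mol.
Reaction (1): Zn→H2 ratio 1:1 ⇒ n(H2) = 3.5668 mol.
Reaction (2): H2→NH3 ratio 3:2 ⇒ n(NH3) = 2.3779 mol.
Reaction (3): NH3→NH4NO3 ratio 1:1 ⇒ n(NH4NO3) = 2.3779 mol.
Mass of NH4NO3 = 2.3779 × 80.052 = 190.36 g.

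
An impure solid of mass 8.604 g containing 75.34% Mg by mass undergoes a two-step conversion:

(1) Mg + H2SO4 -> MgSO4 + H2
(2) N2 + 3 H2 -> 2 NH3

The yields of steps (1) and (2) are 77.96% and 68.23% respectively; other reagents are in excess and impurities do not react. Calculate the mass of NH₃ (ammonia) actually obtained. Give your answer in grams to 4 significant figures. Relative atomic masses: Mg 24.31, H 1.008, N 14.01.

1.611 g

Pure Mg = 8.604 × 0.7534 = 6.4823 g.
M(Mg) = 24.31 g/mol.
M(NH3) = 14.01 + 3(1.008) = 17.034 g/mol.
n(Mg) = 6.4823 / 24.31 = 0.26665 mol.
Step 1 (Mg:H2 = 1:1): theoretical n(H2) = 0.26665 mol; at 77.96% yield, n(H2) = 0.20788 mol.
Step 2 (H2:NH3 = 3:2): theoretical n(NH3) = 0.13859 mol, so theoretical mass = 0.13859 × 17.034 = 2.3607 g.
At 68.23% yield, actual mass of NH3 = 2.3607 × 0.6823 = 1.6107 g.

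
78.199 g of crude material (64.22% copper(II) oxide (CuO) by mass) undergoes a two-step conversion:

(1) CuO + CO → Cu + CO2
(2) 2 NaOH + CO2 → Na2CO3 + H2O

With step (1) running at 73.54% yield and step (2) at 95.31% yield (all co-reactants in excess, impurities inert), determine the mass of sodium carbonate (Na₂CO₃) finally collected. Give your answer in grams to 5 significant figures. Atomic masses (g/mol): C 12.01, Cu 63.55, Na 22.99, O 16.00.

46.898 g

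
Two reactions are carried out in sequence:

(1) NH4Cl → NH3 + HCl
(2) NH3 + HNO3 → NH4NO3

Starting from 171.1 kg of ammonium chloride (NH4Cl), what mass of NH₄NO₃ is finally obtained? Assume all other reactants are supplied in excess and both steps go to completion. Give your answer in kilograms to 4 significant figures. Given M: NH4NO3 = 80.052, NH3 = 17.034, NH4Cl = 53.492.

256.1 kg

171.1 kg = 171100 g.
n(NH4Cl) = 171100 / 53.492 = 3198.6 mol.
Step 1 gives a 1:1 ratio of NH4Cl to NH3, so n(NH3) = 3198.6 mol.
In step 2 the NH3:NH4NO3 ratio is 1:1, so n(NH4NO3) = 3198.6 mol.
Mass of NH4NO3 = 3198.6 × 80.052 = 256060 g = 256.1 kg.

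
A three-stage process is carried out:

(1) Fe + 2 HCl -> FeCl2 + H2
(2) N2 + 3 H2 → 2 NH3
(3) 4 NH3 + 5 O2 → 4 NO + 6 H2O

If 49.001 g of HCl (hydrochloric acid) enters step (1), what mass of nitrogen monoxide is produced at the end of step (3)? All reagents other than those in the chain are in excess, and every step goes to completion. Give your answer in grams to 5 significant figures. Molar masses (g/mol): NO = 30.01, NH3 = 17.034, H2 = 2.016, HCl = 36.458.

13.445 g

n(HCl) = 49.001 / 36.458 = 1.34404 mol.
Reaction (1): HCl→H2 ratio 2:1 ⇒ n(H2) = 0.672020 mol.
Reaction (2): H2→NH3 ratio 3:2 ⇒ n(NH3) = 0.448013 mol.
Reaction (3): NH3→NO ratio 4:4 ⇒ n(NO) = 0.448013 mol.
Mass of NO = 0.448013 × 30.01 = 13.4449 g.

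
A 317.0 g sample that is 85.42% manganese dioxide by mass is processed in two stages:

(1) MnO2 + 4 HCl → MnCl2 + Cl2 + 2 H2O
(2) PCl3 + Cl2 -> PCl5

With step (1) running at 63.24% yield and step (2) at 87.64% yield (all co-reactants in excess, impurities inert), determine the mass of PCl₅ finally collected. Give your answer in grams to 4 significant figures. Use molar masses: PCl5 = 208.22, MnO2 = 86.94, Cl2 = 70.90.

359.4 g

Pure MnO2 = 317.0 × 0.8542 = 270.78 g.
n(MnO2) = 270.78 / 86.94 = 3.1146 mol.
Step 1 (MnO2:Cl2 = 1:1): theoretical n(Cl2) = 3.1146 mol; at 63.24% yield, n(Cl2) = 1.9697 mol.
Step 2 (Cl2:PCl5 = 1:1): theoretical n(PCl5) = 1.9697 mol, so theoretical mass = 1.9697 × 208.22 = 410.12 g.
At 87.64% yield, actual mass of PCl5 = 410.12 × 0.8764 = 359.43 g.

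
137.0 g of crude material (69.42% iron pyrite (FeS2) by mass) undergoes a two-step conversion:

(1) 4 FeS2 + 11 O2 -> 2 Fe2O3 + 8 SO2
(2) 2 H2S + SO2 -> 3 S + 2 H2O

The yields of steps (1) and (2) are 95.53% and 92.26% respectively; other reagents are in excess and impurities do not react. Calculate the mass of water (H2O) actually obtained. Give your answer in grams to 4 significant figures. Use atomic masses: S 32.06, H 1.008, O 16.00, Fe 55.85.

Pure FeS2 = 137.0 × 0.6942 = 95.105 g.
M(FeS2) = 55.85 + 2(32.06) = 119.97 g/mol.
M(H2O) = 2(1.008) + 16.00 = 18.016 g/mol.
n(FeS2) = 95.105 / 119.97 = 0.79274 mol.
Step 1 (FeS2:SO2 = 4:8): theoretical n(SO2) = 1.5855 mol; at 95.53% yield, n(SO2) = 1.5146 mol.
Step 2 (SO2:H2O = 1:2): theoretical n(H2O) = 3.0292 mol, so theoretical mass = 3.0292 × 18.016 = 54.575 g.
At 92.26% yield, actual mass of H2O = 54.575 × 0.9226 = 50.351 g.

50.35 g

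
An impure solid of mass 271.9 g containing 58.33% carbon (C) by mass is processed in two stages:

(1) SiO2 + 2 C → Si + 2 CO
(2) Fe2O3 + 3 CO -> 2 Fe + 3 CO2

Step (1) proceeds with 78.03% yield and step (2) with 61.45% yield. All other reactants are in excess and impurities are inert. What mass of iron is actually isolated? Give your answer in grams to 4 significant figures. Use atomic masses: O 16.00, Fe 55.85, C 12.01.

Pure C = 271.9 × 0.5833 = 158.60 g.
M(C) = 12.01 g/mol.
M(Fe) = 55.85 g/mol.
n(C) = 158.60 / 12.01 = 13.206 mol.
Step 1 (C:CO = 2:2): theoretical n(CO) = 13.206 mol; at 78.03% yield, n(CO) = 10.304 mol.
Step 2 (CO:Fe = 3:2): theoretical n(Fe) = 6.8696 mol, so theoretical mass = 6.8696 × 55.85 = 383.66 g.
At 61.45% yield, actual mass of Fe = 383.66 × 0.6145 = 235.76 g.

235.8 g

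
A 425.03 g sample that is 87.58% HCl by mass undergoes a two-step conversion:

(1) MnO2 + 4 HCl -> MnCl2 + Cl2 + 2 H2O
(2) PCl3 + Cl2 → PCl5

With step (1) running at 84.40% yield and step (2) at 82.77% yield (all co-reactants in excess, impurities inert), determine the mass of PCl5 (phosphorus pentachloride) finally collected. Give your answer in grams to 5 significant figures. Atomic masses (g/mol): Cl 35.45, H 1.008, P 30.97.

371.29 g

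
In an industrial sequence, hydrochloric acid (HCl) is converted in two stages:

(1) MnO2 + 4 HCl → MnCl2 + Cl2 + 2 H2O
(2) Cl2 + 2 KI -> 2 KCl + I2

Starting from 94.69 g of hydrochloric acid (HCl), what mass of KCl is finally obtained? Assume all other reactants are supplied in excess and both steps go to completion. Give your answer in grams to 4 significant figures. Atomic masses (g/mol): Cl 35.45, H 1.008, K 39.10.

96.81 g

M(HCl) = 1.008 + 35.45 = 36.458 g/mol.
M(KCl) = 39.10 + 35.45 = 74.55 g/mol.
n(HCl) = 94.690 / 36.458 = 2.5972 mol.
Step 1 gives a 4:1 ratio of HCl to Cl2, so n(Cl2) = 0.64931 mol.
In step 2 the Cl2:KCl ratio is 1:2, so n(KCl) = 1.2986 mol.
Mass of KCl = 1.2986 × 74.55 = 96.812 g.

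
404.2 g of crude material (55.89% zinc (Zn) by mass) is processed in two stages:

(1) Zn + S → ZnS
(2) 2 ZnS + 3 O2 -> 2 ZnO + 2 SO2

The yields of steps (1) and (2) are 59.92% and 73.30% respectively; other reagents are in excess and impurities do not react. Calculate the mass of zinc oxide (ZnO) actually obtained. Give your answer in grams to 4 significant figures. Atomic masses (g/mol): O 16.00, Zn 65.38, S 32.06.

Pure Zn = 404.2 × 0.5589 = 225.91 g.
M(Zn) = 65.38 g/mol.
M(ZnO) = 65.38 + 16.00 = 81.38 g/mol.
n(Zn) = 225.91 / 65.38 = 3.4553 mol.
Step 1 (Zn:ZnS = 1:1): theoretical n(ZnS) = 3.4553 mol; at 59.92% yield, n(ZnS) = 2.0704 mol.
Step 2 (ZnS:ZnO = 2:2): theoretical n(ZnO) = 2.0704 mol, so theoretical mass = 2.0704 × 81.38 = 168.49 g.
At 73.30% yield, actual mass of ZnO = 168.49 × 0.7330 = 123.50 g.

123.5 g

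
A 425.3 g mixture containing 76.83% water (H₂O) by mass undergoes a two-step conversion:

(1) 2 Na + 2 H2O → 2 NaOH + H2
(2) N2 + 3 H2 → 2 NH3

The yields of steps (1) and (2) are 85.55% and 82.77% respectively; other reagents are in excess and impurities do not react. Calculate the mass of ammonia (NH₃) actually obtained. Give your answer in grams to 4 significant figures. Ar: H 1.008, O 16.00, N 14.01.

72.92 g

Pure H2O = 425.3 × 0.7683 = 326.76 g.
M(H2O) = 2(1.008) + 16.00 = 18.016 g/mol.
M(NH3) = 14.01 + 3(1.008) = 17.034 g/mol.
n(H2O) = 326.76 / 18.016 = 18.137 mol.
Step 1 (H2O:H2 = 2:1): theoretical n(H2) = 9.0685 mol; at 85.55% yield, n(H2) = 7.7581 mol.
Step 2 (H2:NH3 = 3:2): theoretical n(NH3) = 5.1721 mol, so theoretical mass = 5.1721 × 17.034 = 88.101 g.
At 82.77% yield, actual mass of NH3 = 88.101 × 0.8277 = 72.922 g.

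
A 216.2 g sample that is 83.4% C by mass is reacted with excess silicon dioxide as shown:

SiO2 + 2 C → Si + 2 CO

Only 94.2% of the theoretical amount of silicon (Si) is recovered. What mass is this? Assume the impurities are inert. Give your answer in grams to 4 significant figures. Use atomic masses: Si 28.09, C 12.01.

Pure C available = 216.2 g × 0.834 = 180.31 g.
M(C) = 12.01 g/mol.
M(Si) = 28.09 g/mol.
n(C) = 180.31 g / 12.01 g/mol = 15.013 mol.
From the equation the C:Si mole ratio is 2:1, so n(Si) = 15.013 × 1/2 = 7.5067 mol.
Mass of Si = 7.5067 mol × 28.09 g/mol = 210.86 g.
Actual mass collected = 210.86 g × 0.942 = 198.63 g.

198.6 g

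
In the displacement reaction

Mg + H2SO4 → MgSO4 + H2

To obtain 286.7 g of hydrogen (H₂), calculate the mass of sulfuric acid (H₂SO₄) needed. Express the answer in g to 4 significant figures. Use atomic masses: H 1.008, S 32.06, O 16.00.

M(H2) = 2(1.008) = 2.016 g/mol.
M(H2SO4) = 2(1.008) + 32.06 + 4(16.00) = 98.076 g/mol.
n(H2) = 286.70 g / 2.016 g/mol = 142.21 mol.
From the equation the H2:H2SO4 mole ratio is 1:1, so n(H2SO4) = 142.21 × 1/1 = 142.21 mol.
Mass of H2SO4 = 142.21 mol × 98.076 g/mol = 13948 g.

13950 g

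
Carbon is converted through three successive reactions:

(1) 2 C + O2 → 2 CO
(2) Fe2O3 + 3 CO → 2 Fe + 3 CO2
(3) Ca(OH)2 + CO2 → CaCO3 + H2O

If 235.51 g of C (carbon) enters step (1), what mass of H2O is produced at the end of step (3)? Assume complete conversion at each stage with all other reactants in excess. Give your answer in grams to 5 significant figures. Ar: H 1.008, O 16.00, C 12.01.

M(C) = 12.01 g/mol.
M(H2O) = 2(1.008) + 16.00 = 18.016 g/mol.
n(C) = 235.51 / 12.01 = 19.6095 mol.
Reaction (1): C→CO ratio 2:2 ⇒ n(CO) = 19.6095 mol.
Reaction (2): CO→CO2 ratio 3:3 ⇒ n(CO2) = 19.6095 mol.
Reaction (3): CO2→H2O ratio 1:1 ⇒ n(H2O) = 19.6095 mol.
Mass of H2O = 19.6095 × 18.016 = 353.285 g.

353.28 g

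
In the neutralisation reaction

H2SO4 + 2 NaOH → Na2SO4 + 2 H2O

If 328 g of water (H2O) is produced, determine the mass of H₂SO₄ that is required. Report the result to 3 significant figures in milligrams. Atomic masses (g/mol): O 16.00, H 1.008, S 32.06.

M(H2O) = 2(1.008) + 16.00 = 18.016 g/mol.
M(H2SO4) = 2(1.008) + 32.06 + 4(16.00) = 98.076 g/mol.
n(H2O) = 328.0 g / 18.016 g/mol = 18.21 mol.
From the equation the H2O:H2SO4 mole ratio is 2:1, so n(H2SO4) = 18.21 × 1/2 = 9.103 mol.
Mass of H2SO4 = 9.103 mol × 98.076 g/mol = 892.8 g.
Converting to mg: 892.8 g = 893000 mg.

893000 mg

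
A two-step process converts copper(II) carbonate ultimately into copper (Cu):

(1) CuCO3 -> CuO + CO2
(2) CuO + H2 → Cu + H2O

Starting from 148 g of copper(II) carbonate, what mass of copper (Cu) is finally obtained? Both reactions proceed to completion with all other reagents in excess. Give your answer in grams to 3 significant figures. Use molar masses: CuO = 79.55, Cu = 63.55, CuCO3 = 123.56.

76.1 g

n(CuCO3) = 148.0 / 123.56 = 1.198 mol.
Step 1 gives a 1:1 ratio of CuCO3 to CuO, so n(CuO) = 1.198 mol.
In step 2 the CuO:Cu ratio is 1:1, so n(Cu) = 1.198 mol.
Mass of Cu = 1.198 × 63.55 = 76.12 g.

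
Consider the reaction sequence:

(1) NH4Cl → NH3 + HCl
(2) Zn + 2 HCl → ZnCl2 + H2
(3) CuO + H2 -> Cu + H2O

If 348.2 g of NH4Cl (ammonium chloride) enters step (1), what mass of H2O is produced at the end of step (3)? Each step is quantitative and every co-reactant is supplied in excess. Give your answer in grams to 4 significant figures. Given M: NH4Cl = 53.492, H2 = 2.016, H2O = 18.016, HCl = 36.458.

58.64 g

n(NH4Cl) = 348.2 / 53.492 = 6.5094 mol.
Reaction (1): NH4Cl→HCl ratio 1:1 ⇒ n(HCl) = 6.5094 mol.
Reaction (2): HCl→H2 ratio 2:1 ⇒ n(H2) = 3.2547 mol.
Reaction (3): H2→H2O ratio 1:1 ⇒ n(H2O) = 3.2547 mol.
Mass of H2O = 3.2547 × 18.016 = 58.637 g.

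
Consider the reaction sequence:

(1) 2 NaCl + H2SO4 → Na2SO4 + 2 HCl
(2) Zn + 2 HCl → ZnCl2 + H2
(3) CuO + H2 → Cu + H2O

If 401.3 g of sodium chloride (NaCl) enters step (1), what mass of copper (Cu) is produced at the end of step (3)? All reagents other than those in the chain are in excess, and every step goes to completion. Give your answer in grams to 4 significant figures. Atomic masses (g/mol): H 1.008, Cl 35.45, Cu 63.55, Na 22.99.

218.2 g

M(NaCl) = 22.99 + 35.45 = 58.44 g/mol.
M(Cu) = 63.55 g/mol.
n(NaCl) = 401.3 / 58.44 = 6.8669 mol.
Reaction (1): NaCl→HCl ratio 2:2 ⇒ n(HCl) = 6.8669 mol.
Reaction (2): HCl→H2 ratio 2:1 ⇒ n(H2) = 3.4334 mol.
Reaction (3): H2→Cu ratio 1:1 ⇒ n(Cu) = 3.4334 mol.
Mass of Cu = 3.4334 × 63.55 = 218.19 g.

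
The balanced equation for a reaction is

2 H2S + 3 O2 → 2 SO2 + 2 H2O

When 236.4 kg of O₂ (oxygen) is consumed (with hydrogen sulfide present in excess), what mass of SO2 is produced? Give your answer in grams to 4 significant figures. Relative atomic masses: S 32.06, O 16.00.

M(O2) = 2(16.00) = 32.00 g/mol.
M(SO2) = 32.06 + 2(16.00) = 64.06 g/mol.
Convert: 236.4 kg = 236400 g.
n(O2) = 236400 g / 32.00 g/mol = 7387.5 mol.
From the equation the O2:SO2 mole ratio is 3:2, so n(SO2) = 7387.5 × 2/3 = 4925.0 mol.
Mass of SO2 = 4925.0 mol × 64.06 g/mol = 315500 g.

315500 g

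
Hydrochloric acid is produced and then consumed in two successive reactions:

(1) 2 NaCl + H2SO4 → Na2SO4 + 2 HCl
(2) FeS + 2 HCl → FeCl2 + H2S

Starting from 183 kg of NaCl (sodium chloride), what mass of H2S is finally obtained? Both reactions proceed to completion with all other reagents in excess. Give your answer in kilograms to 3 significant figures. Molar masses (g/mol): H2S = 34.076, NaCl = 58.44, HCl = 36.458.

53.4 kg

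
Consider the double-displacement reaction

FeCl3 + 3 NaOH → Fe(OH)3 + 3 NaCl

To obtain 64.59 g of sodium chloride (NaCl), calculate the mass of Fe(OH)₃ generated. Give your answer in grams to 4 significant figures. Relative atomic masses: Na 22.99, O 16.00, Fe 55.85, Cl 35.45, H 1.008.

39.37 g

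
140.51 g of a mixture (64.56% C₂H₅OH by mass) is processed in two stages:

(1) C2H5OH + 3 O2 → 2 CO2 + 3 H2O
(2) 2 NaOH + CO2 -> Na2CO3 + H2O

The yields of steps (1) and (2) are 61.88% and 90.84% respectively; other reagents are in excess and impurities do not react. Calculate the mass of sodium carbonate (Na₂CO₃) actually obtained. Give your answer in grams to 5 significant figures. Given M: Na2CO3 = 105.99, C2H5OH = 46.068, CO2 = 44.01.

234.64 g

Pure C2H5OH = 140.51 × 0.6456 = 90.7133 g.
n(C2H5OH) = 90.7133 / 46.068 = 1.96912 mol.
Step 1 (C2H5OH:CO2 = 1:2): theoretical n(CO2) = 3.93823 mol; at 61.88% yield, n(CO2) = 2.43698 mol.
Step 2 (CO2:Na2CO3 = 1:1): theoretical n(Na2CO3) = 2.43698 mol, so theoretical mass = 2.43698 × 105.99 = 258.295 g.
At 90.84% yield, actual mass of Na2CO3 = 258.295 × 0.9084 = 234.635 g.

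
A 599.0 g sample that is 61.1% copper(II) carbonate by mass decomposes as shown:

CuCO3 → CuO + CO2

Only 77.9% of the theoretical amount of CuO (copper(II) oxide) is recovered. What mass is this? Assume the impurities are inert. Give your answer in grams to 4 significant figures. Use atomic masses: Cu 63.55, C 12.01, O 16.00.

183.6 g

Pure CuCO3 available = 599.0 g × 0.611 = 365.99 g.
M(CuCO3) = 63.55 + 12.01 + 3(16.00) = 123.56 g/mol.
M(CuO) = 63.55 + 16.00 = 79.55 g/mol.
n(CuCO3) = 365.99 g / 123.56 g/mol = 2.9620 mol.
From the equation the CuCO3:CuO mole ratio is 1:1, so n(CuO) = 2.9620 × 1/1 = 2.9620 mol.
Mass of CuO = 2.9620 mol × 79.55 g/mol = 235.63 g.
Actual mass collected = 235.63 g × 0.779 = 183.56 g.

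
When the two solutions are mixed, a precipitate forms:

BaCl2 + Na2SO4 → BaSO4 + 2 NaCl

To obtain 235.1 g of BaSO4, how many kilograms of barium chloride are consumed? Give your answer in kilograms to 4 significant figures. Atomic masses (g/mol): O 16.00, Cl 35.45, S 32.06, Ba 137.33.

0.2098 kg

M(BaSO4) = 137.33 + 32.06 + 4(16.00) = 233.39 g/mol.
M(BaCl2) = 137.33 + 2(35.45) = 208.23 g/mol.
n(BaSO4) = 235.10 g / 233.39 g/mol = 1.0073 mol.
From the equation the BaSO4:BaCl2 mole ratio is 1:1, so n(BaCl2) = 1.0073 × 1/1 = 1.0073 mol.
Mass of BaCl2 = 1.0073 mol × 208.23 g/mol = 209.76 g.
Converting to kg: 209.76 g = 0.2098 kg.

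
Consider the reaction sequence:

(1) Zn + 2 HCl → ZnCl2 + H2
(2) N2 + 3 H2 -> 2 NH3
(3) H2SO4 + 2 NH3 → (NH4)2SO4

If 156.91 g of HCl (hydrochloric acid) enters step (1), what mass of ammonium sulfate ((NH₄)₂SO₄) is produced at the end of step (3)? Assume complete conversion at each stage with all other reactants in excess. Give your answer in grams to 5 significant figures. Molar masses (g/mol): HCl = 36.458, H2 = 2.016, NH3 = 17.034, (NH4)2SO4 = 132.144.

n(HCl) = 156.91 / 36.458 = 4.30386 mol.
Reaction (1): HCl→H2 ratio 2:1 ⇒ n(H2) = 2.15193 mol.
Reaction (2): H2→NH3 ratio 3:2 ⇒ n(NH3) = 1.43462 mol.
Reaction (3): NH3→(NH4)2SO4 ratio 2:1 ⇒ n((NH4)2SO4) = 0.717309 mol.
Mass of (NH4)2SO4 = 0.717309 × 132.144 = 94.7881 g.

94.788 g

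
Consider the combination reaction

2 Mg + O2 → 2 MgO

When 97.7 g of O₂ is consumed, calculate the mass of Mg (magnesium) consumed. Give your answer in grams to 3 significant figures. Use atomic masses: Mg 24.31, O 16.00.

148 g

M(O2) = 2(16.00) = 32.00 g/mol.
M(Mg) = 24.31 g/mol.
n(O2) = 97.70 g / 32.00 g/mol = 3.053 mol.
From the equation the O2:Mg mole ratio is 1:2, so n(Mg) = 3.053 × 2/1 = 6.106 mol.
Mass of Mg = 6.106 mol × 24.31 g/mol = 148.4 g.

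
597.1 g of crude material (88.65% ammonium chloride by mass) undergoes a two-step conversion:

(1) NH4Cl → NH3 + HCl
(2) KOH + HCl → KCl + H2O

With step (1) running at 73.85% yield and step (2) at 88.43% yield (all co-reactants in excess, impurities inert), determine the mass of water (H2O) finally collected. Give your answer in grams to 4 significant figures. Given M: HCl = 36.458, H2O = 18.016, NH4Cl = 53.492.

Pure NH4Cl = 597.1 × 0.8865 = 529.33 g.
n(NH4Cl) = 529.33 / 53.492 = 9.8955 mol.
Step 1 (NH4Cl:HCl = 1:1): theoretical n(HCl) = 9.8955 mol; at 73.85% yield, n(HCl) = 7.3078 mol.
Step 2 (HCl:H2O = 1:1): theoretical n(H2O) = 7.3078 mol, so theoretical mass = 7.3078 × 18.016 = 131.66 g.
At 88.43% yield, actual mass of H2O = 131.66 × 0.8843 = 116.42 g.

116.4 g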